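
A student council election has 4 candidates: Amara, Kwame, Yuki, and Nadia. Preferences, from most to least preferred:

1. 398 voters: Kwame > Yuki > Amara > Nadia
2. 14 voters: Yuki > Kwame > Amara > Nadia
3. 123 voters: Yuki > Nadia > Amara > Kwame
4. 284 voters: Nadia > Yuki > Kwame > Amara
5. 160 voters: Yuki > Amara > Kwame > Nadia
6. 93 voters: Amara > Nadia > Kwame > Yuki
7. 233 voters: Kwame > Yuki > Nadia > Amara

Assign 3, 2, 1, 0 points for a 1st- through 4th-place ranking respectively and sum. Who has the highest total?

Amara: 398·1 + 14·1 + 123·1 + 284·0 + 160·2 + 93·3 + 233·0 = 1134
Kwame: 398·3 + 14·2 + 123·0 + 284·1 + 160·1 + 93·1 + 233·3 = 2458
Yuki: 398·2 + 14·3 + 123·3 + 284·2 + 160·3 + 93·0 + 233·2 = 2721
Nadia: 398·0 + 14·0 + 123·2 + 284·3 + 160·0 + 93·2 + 233·1 = 1517
Yuki has the highest Borda score (2721).

Yuki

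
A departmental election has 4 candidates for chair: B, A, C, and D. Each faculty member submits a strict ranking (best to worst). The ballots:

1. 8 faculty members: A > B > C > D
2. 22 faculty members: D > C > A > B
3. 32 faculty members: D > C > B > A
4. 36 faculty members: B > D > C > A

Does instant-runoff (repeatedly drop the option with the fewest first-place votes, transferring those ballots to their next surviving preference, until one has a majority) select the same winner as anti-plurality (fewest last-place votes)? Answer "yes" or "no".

Instant-runoff — R1 B 36, A 8, C 0, D 54 (D winner). Winner: D.
Anti-plurality — last-place votes: B 22, A 68, C 0, D 8. Winner: C.
The two methods disagree.

no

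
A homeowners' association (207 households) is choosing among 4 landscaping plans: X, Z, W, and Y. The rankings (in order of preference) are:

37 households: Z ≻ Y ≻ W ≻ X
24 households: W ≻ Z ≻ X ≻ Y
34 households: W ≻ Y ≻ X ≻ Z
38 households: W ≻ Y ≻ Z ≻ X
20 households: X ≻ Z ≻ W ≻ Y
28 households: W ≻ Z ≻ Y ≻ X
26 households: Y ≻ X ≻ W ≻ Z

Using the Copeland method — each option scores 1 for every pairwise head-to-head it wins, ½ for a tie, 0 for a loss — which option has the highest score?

X: loses to Z, W, and Y → score 0.
Z: beats X and Y; loses to W → score 2.
W: beats X, Z, and Y → score 3.
Y: beats X; loses to Z and W → score 1.
W has the best pairwise record.

W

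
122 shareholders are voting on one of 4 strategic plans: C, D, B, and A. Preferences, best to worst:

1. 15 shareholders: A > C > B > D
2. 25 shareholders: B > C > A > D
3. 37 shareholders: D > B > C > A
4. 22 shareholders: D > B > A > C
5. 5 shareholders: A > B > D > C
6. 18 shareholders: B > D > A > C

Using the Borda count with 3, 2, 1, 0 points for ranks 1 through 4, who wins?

B

C: 15·2 + 25·2 + 37·1 + 22·0 + 5·0 + 18·0 = 117
D: 15·0 + 25·0 + 37·3 + 22·3 + 5·1 + 18·2 = 218
B: 15·1 + 25·3 + 37·2 + 22·2 + 5·2 + 18·3 = 272
A: 15·3 + 25·1 + 37·0 + 22·1 + 5·3 + 18·1 = 125
B has the highest Borda score (272).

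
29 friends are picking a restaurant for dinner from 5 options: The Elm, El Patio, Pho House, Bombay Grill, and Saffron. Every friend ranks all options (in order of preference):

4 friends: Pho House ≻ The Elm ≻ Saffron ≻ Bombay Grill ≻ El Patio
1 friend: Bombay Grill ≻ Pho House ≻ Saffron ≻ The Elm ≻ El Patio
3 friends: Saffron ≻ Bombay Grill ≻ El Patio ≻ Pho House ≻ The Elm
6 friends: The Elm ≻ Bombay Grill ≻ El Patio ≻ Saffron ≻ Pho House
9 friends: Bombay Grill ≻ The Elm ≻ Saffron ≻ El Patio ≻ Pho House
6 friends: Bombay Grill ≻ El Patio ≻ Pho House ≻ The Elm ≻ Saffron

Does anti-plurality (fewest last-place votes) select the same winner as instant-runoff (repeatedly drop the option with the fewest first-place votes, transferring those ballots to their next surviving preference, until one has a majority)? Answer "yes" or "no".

Anti-plurality — last-place votes: The Elm 3, El Patio 5, Pho House 15, Bombay Grill 0, Saffron 6. Winner: Bombay Grill.
Instant-runoff — R1 The Elm 6, El Patio 0, Pho House 4, Bombay Grill 16, Saffron 3 (Bombay Grill winner). Winner: Bombay Grill.
The two methods agree.

yes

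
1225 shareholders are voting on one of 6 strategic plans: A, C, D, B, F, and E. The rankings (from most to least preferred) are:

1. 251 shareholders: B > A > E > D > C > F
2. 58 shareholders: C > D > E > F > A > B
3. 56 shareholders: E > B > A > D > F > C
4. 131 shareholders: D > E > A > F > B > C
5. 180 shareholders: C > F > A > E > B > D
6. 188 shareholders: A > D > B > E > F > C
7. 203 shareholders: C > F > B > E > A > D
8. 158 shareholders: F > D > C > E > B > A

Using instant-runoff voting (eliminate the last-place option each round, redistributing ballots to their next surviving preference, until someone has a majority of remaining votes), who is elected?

A

Round 1: A 188, C 441, D 131, B 251, F 158, E 56. Eliminate E.
Round 2: A 188, C 441, D 131, B 307, F 158. Eliminate D.
Round 3: A 319, C 441, B 307, F 158. Eliminate F.
Round 4: A 319, C 599, B 307. Eliminate B.
Round 5: A 626, C 599. A has a majority.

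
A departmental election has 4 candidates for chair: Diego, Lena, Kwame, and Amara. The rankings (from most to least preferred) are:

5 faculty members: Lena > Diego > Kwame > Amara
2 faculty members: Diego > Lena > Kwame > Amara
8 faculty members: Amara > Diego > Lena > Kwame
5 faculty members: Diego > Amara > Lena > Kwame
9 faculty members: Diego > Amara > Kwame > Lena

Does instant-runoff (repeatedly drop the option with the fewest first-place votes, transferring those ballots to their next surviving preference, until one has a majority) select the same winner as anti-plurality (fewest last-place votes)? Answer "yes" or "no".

yes

Instant-runoff — R1 Diego 16, Lena 5, Kwame 0, Amara 8 (Diego winner). Winner: Diego.
Anti-plurality — last-place votes: Diego 0, Lena 9, Kwame 13, Amara 7. Winner: Diego.
The two methods agree.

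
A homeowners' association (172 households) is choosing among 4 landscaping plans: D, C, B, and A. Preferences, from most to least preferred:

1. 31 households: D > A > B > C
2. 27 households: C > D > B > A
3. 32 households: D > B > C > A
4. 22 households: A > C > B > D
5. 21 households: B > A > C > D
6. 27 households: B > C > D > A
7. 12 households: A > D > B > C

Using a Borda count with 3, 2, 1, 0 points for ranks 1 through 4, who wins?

D: 31·3 + 27·2 + 32·3 + 22·0 + 21·0 + 27·1 + 12·2 = 294
C: 31·0 + 27·3 + 32·1 + 22·2 + 21·1 + 27·2 + 12·0 = 232
B: 31·1 + 27·1 + 32·2 + 22·1 + 21·3 + 27·3 + 12·1 = 300
A: 31·2 + 27·0 + 32·0 + 22·3 + 21·2 + 27·0 + 12·3 = 206
B has the highest Borda score (300).

B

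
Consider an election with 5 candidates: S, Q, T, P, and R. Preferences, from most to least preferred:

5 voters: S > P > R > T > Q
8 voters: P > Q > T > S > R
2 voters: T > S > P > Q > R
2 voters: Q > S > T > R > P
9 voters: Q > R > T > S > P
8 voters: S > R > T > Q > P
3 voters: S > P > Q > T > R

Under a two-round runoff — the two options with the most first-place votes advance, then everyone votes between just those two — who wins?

Q

Round 1 first-place votes: S 16, Q 11, T 2, P 8, R 0.
S and Q advance.
Runoff: S is preferred to Q by 18 voters; Q by 19.
Q wins the runoff.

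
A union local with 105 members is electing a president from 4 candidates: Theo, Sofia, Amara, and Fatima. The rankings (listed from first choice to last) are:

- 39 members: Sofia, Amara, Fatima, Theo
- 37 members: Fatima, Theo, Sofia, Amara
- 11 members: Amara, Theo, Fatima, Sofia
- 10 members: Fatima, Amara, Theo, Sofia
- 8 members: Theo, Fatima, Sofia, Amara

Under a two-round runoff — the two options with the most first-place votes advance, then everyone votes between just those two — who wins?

Fatima

Round 1 first-place votes: Theo 8, Sofia 39, Amara 11, Fatima 47.
Fatima and Sofia advance.
Runoff: Fatima is preferred to Sofia by 66 voters; Sofia by 39.
Fatima wins the runoff.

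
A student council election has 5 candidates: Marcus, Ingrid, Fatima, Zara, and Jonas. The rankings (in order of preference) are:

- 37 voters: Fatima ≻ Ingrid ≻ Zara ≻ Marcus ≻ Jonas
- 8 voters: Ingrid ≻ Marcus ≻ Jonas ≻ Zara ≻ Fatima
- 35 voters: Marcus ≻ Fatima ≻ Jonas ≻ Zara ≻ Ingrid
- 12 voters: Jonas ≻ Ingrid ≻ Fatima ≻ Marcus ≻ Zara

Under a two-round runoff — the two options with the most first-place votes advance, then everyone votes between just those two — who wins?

Round 1 first-place votes: Marcus 35, Ingrid 8, Fatima 37, Zara 0, Jonas 12.
Fatima and Marcus advance.
Runoff: Fatima is preferred to Marcus by 49 voters; Marcus by 43.
Fatima wins the runoff.

Fatima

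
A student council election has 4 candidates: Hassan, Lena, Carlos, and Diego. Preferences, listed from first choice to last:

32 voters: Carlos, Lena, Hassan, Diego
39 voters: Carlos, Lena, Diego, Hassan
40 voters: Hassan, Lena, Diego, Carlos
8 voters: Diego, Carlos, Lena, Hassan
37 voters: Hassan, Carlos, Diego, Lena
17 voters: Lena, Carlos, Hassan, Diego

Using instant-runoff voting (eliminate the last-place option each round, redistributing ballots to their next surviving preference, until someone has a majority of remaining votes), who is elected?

Round 1: Hassan 77, Lena 17, Carlos 71, Diego 8. Eliminate Diego.
Round 2: Hassan 77, Lena 17, Carlos 79. Eliminate Lena.
Round 3: Hassan 77, Carlos 96. Carlos has a majority.

Carlos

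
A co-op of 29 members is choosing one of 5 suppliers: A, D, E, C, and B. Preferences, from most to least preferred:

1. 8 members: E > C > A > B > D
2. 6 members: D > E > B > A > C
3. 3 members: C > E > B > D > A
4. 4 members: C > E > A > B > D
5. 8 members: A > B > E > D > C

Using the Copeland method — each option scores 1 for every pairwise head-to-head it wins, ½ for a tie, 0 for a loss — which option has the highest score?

E

A: beats D and B; loses to E and C → score 2.
D: loses to A, E, C, and B → score 0.
E: beats A, D, C, and B → score 4.
C: beats A, D, and B; loses to E → score 3.
B: beats D; loses to A, E, and C → score 1.
E has the best pairwise record.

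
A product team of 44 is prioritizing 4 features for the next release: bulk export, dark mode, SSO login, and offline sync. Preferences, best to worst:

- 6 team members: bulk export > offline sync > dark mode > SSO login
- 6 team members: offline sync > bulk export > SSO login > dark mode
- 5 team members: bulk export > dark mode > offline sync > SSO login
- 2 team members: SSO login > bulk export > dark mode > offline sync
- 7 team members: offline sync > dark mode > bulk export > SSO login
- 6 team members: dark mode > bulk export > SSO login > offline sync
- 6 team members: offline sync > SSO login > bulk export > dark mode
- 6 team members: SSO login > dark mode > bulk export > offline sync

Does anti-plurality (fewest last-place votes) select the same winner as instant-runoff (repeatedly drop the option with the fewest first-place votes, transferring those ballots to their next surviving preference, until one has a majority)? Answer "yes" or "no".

Anti-plurality — last-place votes: bulk export 0, dark mode 12, SSO login 18, offline sync 14. Winner: bulk export.
Instant-runoff — R1 bulk export 11, dark mode 6, SSO login 8, offline sync 19 (dark mode out); R2 bulk export 17, SSO login 8, offline sync 19 (SSO login out); R3 bulk export 25, offline sync 19 (bulk export winner). Winner: bulk export.
The two methods agree.

yes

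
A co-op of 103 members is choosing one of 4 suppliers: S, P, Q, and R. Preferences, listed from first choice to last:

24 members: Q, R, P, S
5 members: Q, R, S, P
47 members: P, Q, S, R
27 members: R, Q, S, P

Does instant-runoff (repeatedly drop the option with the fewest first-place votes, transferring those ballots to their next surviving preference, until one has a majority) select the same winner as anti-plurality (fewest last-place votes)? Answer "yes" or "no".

yes

Instant-runoff — R1 S 0, P 47, Q 29, R 27 (S out); R2 P 47, Q 29, R 27 (R out); R3 P 47, Q 56 (Q winner). Winner: Q.
Anti-plurality — last-place votes: S 24, P 32, Q 0, R 47. Winner: Q.
The two methods agree.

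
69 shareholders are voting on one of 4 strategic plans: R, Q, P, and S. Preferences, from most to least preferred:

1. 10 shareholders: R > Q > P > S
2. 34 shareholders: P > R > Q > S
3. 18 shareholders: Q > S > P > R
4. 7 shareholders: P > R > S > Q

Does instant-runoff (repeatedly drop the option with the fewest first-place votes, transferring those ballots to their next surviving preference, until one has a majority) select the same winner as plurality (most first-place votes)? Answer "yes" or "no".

yes

Instant-runoff — R1 R 10, Q 18, P 41, S 0 (P winner). Winner: P.
Plurality — first-place votes: R 10, Q 18, P 41, S 0. Winner: P.
The two methods agree.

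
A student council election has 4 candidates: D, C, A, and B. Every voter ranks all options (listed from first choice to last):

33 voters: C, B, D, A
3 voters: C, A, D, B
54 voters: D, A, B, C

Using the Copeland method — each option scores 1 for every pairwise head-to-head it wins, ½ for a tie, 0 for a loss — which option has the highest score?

D

D: beats C, A, and B → score 3.
C: loses to D, A, and B → score 0.
A: beats C and B; loses to D → score 2.
B: beats C; loses to D and A → score 1.
D has the best pairwise record.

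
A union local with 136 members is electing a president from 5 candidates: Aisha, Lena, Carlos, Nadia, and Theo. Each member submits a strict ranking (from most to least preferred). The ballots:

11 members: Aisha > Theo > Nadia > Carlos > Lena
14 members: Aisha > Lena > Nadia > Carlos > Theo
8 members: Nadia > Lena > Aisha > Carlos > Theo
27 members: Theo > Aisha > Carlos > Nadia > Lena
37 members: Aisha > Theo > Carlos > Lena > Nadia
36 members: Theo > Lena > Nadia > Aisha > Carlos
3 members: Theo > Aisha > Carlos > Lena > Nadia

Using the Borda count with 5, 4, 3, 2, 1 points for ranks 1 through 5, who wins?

Aisha: 11·5 + 14·5 + 8·3 + 27·4 + 37·5 + 36·2 + 3·4 = 526
Lena: 11·1 + 14·4 + 8·4 + 27·1 + 37·2 + 36·4 + 3·2 = 350
Carlos: 11·2 + 14·2 + 8·2 + 27·3 + 37·3 + 36·1 + 3·3 = 303
Nadia: 11·3 + 14·3 + 8·5 + 27·2 + 37·1 + 36·3 + 3·1 = 317
Theo: 11·4 + 14·1 + 8·1 + 27·5 + 37·4 + 36·5 + 3·5 = 544
Theo has the highest Borda score (544).

Theo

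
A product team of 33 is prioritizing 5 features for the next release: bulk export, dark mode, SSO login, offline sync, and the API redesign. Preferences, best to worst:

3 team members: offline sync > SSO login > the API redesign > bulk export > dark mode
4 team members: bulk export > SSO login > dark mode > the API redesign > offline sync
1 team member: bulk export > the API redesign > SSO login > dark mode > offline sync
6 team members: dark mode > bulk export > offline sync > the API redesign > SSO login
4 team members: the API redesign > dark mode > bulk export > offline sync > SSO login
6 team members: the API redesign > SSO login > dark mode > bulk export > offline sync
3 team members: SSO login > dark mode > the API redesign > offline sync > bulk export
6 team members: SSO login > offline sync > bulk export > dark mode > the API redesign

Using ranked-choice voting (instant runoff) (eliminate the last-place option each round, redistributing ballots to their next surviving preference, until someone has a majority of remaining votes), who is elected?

Round 1: bulk export 5, dark mode 6, SSO login 9, offline sync 3, the API redesign 10. Eliminate offline sync.
Round 2: bulk export 5, dark mode 6, SSO login 12, the API redesign 10. Eliminate bulk export.
Round 3: dark mode 6, SSO login 16, the API redesign 11. Eliminate dark mode.
Round 4: SSO login 16, the API redesign 17. The API redesign has a majority.

the API redesign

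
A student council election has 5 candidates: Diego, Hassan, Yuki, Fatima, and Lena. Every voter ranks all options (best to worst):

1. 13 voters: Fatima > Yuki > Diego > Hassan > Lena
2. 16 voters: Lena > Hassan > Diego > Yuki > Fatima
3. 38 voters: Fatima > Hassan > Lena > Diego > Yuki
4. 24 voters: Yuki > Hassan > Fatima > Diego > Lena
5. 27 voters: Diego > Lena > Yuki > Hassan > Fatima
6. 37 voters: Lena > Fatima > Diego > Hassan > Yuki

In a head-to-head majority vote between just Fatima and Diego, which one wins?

Voters preferring Fatima to Diego: 112; preferring Diego to Fatima: 43.
Fatima wins the head-to-head.

Fatima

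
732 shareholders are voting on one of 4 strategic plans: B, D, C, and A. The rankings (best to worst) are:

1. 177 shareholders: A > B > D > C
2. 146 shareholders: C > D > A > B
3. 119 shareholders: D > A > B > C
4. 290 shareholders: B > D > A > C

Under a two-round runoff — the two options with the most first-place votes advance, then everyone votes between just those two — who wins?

A

Round 1 first-place votes: B 290, D 119, C 146, A 177.
B and A advance.
Runoff: B is preferred to A by 290 voters; A by 442.
A wins the runoff.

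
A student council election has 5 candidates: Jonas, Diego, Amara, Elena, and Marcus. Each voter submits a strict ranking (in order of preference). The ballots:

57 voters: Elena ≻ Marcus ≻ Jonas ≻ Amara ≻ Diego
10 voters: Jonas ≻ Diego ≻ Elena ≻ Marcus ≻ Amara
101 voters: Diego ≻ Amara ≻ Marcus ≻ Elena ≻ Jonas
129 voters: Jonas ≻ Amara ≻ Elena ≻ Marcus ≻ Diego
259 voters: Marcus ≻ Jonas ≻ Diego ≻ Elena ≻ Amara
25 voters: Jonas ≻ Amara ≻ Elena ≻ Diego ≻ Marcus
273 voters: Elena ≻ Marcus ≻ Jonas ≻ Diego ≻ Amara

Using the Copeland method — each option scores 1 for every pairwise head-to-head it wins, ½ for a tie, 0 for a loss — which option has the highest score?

Jonas: beats Diego and Amara; loses to Elena and Marcus → score 2.
Diego: beats Amara; loses to Jonas, Elena, and Marcus → score 1.
Amara: loses to Jonas, Diego, Elena, and Marcus → score 0.
Elena: beats Jonas, Diego, Amara, and Marcus → score 4.
Marcus: beats Jonas, Diego, and Amara; loses to Elena → score 3.
Elena has the best pairwise record.

Elena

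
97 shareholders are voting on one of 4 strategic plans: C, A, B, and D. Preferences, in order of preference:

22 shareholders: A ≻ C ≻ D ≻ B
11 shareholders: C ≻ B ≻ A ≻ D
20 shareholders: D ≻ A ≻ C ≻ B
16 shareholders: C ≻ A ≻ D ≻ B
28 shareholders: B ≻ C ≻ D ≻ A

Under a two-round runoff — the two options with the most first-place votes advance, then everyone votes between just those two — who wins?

Round 1 first-place votes: C 27, A 22, B 28, D 20.
B and C advance.
Runoff: B is preferred to C by 28 voters; C by 69.
C wins the runoff.

C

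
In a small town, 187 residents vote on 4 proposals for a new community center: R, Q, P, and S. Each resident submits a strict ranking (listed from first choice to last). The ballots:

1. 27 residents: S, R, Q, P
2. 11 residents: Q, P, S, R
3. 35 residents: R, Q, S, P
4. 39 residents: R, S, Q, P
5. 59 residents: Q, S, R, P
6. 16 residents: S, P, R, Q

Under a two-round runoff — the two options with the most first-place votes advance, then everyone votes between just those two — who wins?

Round 1 first-place votes: R 74, Q 70, P 0, S 43.
R and Q advance.
Runoff: R is preferred to Q by 117 voters; Q by 70.
R wins the runoff.

R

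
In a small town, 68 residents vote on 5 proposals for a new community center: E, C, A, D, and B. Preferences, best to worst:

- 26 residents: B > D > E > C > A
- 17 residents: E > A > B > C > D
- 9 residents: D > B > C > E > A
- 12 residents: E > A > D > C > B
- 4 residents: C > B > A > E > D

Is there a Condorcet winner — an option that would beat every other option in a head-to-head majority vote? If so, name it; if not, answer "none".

B

B vs E: 39–29 for B.
B vs C: 52–16 for B.
B vs A: 39–29 for B.
B vs D: 47–21 for B.
B beats every other option head-to-head.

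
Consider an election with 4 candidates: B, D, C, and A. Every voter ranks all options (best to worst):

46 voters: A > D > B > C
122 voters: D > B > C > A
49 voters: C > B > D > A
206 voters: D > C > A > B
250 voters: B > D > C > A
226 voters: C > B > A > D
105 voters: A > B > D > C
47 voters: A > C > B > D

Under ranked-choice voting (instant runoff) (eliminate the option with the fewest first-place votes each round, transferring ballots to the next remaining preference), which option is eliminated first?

Round 1: B 250, D 328, C 275, A 198. Eliminate A.

A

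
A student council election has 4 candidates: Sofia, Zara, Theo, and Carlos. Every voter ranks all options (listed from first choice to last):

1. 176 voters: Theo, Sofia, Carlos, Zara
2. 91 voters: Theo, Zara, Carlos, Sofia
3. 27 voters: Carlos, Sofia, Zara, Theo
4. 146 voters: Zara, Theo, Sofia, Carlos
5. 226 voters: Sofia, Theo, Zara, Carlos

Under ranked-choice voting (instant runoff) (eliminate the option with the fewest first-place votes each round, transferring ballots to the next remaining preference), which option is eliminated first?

Round 1: Sofia 226, Zara 146, Theo 267, Carlos 27. Eliminate Carlos.

Carlos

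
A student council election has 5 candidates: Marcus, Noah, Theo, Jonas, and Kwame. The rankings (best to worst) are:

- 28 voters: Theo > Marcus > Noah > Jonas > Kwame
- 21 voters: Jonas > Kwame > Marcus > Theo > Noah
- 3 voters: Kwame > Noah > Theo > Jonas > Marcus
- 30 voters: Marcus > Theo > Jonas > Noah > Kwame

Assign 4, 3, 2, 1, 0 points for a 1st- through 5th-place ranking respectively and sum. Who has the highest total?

Marcus

Marcus: 28·3 + 21·2 + 3·0 + 30·4 = 246
Noah: 28·2 + 21·0 + 3·3 + 30·1 = 95
Theo: 28·4 + 21·1 + 3·2 + 30·3 = 229
Jonas: 28·1 + 21·4 + 3·1 + 30·2 = 175
Kwame: 28·0 + 21·3 + 3·4 + 30·0 = 75
Marcus has the highest Borda score (246).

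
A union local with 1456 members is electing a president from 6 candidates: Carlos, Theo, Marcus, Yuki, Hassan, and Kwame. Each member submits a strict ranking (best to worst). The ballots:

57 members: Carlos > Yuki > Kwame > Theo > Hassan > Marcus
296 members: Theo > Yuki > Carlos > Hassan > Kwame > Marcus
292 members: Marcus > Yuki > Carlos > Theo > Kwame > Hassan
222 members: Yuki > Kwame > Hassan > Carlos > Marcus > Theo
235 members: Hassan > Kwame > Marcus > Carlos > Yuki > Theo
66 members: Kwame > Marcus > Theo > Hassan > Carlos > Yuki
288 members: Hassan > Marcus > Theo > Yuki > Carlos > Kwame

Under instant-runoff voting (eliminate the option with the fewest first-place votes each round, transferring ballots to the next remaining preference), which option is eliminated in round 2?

Kwame

Round 1: Carlos 57, Theo 296, Marcus 292, Yuki 222, Hassan 523, Kwame 66. Eliminate Carlos.
Round 2: Theo 296, Marcus 292, Yuki 279, Hassan 523, Kwame 66. Eliminate Kwame.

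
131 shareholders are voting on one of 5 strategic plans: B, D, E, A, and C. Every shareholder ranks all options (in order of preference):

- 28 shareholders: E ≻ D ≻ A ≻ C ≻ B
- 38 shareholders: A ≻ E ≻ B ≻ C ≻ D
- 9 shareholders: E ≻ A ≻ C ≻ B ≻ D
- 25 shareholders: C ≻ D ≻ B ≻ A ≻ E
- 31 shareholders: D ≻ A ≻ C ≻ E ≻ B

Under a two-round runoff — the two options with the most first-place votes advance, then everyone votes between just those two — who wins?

Round 1 first-place votes: B 0, D 31, E 37, A 38, C 25.
A and E advance.
Runoff: A is preferred to E by 94 voters; E by 37.
A wins the runoff.

A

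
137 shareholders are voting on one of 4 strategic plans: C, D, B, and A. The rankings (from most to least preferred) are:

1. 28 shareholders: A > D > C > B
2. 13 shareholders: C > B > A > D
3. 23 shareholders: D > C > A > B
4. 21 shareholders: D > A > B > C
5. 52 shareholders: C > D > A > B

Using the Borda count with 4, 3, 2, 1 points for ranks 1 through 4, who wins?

D

C: 28·2 + 13·4 + 23·3 + 21·1 + 52·4 = 406
D: 28·3 + 13·1 + 23·4 + 21·4 + 52·3 = 429
B: 28·1 + 13·3 + 23·1 + 21·2 + 52·1 = 184
A: 28·4 + 13·2 + 23·2 + 21·3 + 52·2 = 351
D has the highest Borda score (429).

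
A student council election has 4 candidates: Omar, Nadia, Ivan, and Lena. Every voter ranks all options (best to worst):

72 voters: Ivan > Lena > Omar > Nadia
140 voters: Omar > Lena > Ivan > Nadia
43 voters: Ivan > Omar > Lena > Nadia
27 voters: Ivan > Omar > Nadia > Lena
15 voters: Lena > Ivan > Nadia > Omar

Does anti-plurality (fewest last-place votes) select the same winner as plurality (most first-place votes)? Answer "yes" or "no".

yes

Anti-plurality — last-place votes: Omar 15, Nadia 255, Ivan 0, Lena 27. Winner: Ivan.
Plurality — first-place votes: Omar 140, Nadia 0, Ivan 142, Lena 15. Winner: Ivan.
The two methods agree.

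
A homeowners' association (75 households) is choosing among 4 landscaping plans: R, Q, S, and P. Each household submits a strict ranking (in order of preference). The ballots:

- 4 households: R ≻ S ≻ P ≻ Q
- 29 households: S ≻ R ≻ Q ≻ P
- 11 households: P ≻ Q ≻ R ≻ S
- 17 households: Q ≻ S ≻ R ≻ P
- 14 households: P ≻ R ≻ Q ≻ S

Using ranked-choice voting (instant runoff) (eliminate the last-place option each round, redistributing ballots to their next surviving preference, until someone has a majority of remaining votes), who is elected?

Round 1: R 4, Q 17, S 29, P 25. Eliminate R.
Round 2: Q 17, S 33, P 25. Eliminate Q.
Round 3: S 50, P 25. S has a majority.

S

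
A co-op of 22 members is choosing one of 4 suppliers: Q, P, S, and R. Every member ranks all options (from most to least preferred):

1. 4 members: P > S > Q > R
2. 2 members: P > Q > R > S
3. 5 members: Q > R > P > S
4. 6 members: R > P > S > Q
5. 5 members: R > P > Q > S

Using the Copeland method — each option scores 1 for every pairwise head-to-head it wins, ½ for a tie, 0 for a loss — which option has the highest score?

Q: beats S; ties R; loses to P → score 1.5.
P: beats Q and S; loses to R → score 2.
S: loses to Q, P, and R → score 0.
R: beats P and S; ties Q → score 2.5.
R has the best pairwise record.

R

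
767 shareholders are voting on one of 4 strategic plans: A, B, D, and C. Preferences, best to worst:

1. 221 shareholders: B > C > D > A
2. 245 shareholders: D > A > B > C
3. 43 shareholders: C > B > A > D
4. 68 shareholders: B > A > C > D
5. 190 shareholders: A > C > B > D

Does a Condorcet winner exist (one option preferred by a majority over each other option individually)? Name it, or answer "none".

none

Checking pairwise contests:
D beats A 466–301.
A beats B 435–332.
B beats D 522–245.
A beats C 503–264.
Every option loses at least one head-to-head, so there is no Condorcet winner.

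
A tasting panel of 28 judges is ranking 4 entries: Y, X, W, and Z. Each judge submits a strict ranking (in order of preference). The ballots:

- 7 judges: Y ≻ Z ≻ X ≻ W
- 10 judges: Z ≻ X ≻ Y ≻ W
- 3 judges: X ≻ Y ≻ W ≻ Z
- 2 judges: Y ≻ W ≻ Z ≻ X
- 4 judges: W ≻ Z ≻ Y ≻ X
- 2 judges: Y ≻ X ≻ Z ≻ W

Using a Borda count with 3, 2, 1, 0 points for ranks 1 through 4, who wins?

Y: 7·3 + 10·1 + 3·2 + 2·3 + 4·1 + 2·3 = 53
X: 7·1 + 10·2 + 3·3 + 2·0 + 4·0 + 2·2 = 40
W: 7·0 + 10·0 + 3·1 + 2·2 + 4·3 + 2·0 = 19
Z: 7·2 + 10·3 + 3·0 + 2·1 + 4·2 + 2·1 = 56
Z has the highest Borda score (56).

Z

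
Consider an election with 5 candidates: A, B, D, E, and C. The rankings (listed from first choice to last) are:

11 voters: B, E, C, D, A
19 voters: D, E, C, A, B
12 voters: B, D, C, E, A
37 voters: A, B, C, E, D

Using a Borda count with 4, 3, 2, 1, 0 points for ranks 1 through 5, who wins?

A: 11·0 + 19·1 + 12·0 + 37·4 = 167
B: 11·4 + 19·0 + 12·4 + 37·3 = 203
D: 11·1 + 19·4 + 12·3 + 37·0 = 123
E: 11·3 + 19·3 + 12·1 + 37·1 = 139
C: 11·2 + 19·2 + 12·2 + 37·2 = 158
B has the highest Borda score (203).

B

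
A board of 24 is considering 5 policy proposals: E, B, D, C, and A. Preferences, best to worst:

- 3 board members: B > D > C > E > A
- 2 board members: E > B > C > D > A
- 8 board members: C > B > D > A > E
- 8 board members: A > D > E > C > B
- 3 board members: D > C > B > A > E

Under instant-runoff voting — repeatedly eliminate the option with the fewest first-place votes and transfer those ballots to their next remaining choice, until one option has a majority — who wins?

Round 1: E 2, B 3, D 3, C 8, A 8. Eliminate E.
Round 2: B 5, D 3, C 8, A 8. Eliminate D.
Round 3: B 5, C 11, A 8. Eliminate B.
Round 4: C 16, A 8. C has a majority.

C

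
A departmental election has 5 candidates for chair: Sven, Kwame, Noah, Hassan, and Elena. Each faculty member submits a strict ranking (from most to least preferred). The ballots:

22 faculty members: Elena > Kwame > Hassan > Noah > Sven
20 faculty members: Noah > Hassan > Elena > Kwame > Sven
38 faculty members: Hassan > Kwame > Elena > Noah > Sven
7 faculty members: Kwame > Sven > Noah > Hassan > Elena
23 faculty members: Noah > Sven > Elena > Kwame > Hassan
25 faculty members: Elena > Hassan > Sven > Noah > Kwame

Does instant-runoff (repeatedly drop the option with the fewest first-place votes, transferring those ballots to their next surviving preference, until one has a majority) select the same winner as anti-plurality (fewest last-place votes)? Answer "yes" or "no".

Instant-runoff — R1 Sven 0, Kwame 7, Noah 43, Hassan 38, Elena 47 (Sven out); R2 Kwame 7, Noah 43, Hassan 38, Elena 47 (Kwame out); R3 Noah 50, Hassan 38, Elena 47 (Hassan out); R4 Noah 50, Elena 85 (Elena winner). Winner: Elena.
Anti-plurality — last-place votes: Sven 80, Kwame 25, Noah 0, Hassan 23, Elena 7. Winner: Noah.
The two methods disagree.

no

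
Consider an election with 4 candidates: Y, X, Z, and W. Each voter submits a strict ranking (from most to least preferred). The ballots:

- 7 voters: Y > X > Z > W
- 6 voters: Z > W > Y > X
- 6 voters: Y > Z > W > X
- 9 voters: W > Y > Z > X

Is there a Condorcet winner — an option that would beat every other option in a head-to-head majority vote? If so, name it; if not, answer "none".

Checking pairwise contests:
W beats Y 15–13.
Y beats X 28–0.
Y beats Z 22–6.
Z beats W 19–9.
Every option loses at least one head-to-head, so there is no Condorcet winner.

none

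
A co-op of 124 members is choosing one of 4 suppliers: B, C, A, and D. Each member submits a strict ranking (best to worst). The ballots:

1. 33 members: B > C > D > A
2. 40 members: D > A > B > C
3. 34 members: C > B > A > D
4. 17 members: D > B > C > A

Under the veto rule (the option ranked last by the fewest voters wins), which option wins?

B

Last-place votes: B 0, C 40, A 50, D 34.
B is ranked last by the fewest voters, so B wins.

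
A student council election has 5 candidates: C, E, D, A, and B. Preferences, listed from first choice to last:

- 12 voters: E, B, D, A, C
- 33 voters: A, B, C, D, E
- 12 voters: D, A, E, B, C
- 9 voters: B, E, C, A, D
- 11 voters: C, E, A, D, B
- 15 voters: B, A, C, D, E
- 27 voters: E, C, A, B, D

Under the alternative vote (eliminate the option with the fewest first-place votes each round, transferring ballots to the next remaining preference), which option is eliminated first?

C

Round 1: C 11, E 39, D 12, A 33, B 24. Eliminate C.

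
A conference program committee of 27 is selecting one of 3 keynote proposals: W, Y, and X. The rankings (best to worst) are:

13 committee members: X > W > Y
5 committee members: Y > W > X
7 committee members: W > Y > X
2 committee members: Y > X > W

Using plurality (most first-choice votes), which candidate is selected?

X

First-place votes: W 7, Y 7, X 13.
X has the most first-place votes.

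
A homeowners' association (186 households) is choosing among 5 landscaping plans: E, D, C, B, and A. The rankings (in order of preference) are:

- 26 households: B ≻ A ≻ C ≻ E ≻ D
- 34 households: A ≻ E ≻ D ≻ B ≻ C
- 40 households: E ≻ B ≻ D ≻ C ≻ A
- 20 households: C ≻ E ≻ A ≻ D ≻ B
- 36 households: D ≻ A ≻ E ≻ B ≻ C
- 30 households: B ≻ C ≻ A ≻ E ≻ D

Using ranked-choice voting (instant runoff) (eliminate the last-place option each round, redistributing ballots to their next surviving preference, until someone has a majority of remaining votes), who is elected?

Round 1: E 40, D 36, C 20, B 56, A 34. Eliminate C.
Round 2: E 60, D 36, B 56, A 34. Eliminate A.
Round 3: E 94, D 36, B 56. E has a majority.

E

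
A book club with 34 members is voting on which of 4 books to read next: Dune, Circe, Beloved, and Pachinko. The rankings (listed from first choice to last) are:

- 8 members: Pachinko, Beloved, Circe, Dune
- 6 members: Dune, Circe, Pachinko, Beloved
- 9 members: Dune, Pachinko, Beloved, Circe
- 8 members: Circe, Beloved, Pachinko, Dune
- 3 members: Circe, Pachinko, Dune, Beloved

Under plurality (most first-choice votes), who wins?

Dune

First-place votes: Dune 15, Circe 11, Beloved 0, Pachinko 8.
Dune has the most first-place votes.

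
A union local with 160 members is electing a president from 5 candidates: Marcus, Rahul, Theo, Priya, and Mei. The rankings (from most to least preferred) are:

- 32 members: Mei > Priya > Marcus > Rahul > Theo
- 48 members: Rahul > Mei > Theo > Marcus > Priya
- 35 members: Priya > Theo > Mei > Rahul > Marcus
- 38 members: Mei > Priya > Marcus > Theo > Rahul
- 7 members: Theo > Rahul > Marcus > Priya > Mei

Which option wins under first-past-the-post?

First-place votes: Marcus 0, Rahul 48, Theo 7, Priya 35, Mei 70.
Mei has the most first-place votes.

Mei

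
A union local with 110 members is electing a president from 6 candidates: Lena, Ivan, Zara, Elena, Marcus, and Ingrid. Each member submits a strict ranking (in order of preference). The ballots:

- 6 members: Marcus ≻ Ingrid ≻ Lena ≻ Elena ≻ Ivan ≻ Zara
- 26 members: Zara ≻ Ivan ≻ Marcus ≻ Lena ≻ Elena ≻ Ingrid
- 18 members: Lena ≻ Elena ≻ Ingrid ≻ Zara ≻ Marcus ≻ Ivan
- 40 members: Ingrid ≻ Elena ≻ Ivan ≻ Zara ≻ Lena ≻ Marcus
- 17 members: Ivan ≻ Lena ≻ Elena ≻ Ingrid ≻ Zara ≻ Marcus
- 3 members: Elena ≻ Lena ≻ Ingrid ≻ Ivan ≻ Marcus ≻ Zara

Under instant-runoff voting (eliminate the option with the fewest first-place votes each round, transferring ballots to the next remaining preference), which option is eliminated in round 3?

Ivan

Round 1: Lena 18, Ivan 17, Zara 26, Elena 3, Marcus 6, Ingrid 40. Eliminate Elena.
Round 2: Lena 21, Ivan 17, Zara 26, Marcus 6, Ingrid 40. Eliminate Marcus.
Round 3: Lena 21, Ivan 17, Zara 26, Ingrid 46. Eliminate Ivan.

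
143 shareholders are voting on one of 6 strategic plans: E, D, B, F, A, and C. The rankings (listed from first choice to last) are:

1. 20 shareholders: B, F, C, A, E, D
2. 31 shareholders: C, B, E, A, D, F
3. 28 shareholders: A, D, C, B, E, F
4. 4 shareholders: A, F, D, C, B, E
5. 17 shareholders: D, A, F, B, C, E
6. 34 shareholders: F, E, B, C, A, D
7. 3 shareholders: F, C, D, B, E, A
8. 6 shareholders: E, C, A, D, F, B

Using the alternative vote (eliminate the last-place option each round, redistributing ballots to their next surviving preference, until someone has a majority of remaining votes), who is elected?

A

Round 1: E 6, D 17, B 20, F 37, A 32, C 31. Eliminate E.
Round 2: D 17, B 20, F 37, A 32, C 37. Eliminate D.
Round 3: B 20, F 37, A 49, C 37. Eliminate B.
Round 4: F 57, A 49, C 37. Eliminate C.
Round 5: F 57, A 86. A has a majority.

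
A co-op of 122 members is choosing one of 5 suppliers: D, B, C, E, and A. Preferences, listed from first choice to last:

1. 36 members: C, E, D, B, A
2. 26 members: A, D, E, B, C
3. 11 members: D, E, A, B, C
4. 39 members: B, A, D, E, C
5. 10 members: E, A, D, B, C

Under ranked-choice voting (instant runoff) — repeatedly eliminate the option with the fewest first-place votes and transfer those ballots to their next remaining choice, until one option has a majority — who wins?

B

Round 1: D 11, B 39, C 36, E 10, A 26. Eliminate E.
Round 2: D 11, B 39, C 36, A 36. Eliminate D.
Round 3: B 39, C 36, A 47. Eliminate C.
Round 4: B 75, A 47. B has a majority.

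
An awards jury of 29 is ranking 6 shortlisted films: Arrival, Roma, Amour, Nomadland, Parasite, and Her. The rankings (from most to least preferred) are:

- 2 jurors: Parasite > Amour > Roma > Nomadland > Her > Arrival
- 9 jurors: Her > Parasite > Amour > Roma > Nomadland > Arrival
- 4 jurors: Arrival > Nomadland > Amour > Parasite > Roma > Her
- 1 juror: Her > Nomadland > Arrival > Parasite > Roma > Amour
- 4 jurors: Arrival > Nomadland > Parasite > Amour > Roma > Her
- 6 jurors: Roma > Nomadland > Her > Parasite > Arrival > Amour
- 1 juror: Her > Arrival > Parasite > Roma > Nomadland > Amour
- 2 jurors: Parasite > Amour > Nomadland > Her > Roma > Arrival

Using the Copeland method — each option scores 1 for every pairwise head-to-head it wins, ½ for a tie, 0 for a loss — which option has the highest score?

Arrival: beats Amour; loses to Roma, Nomadland, Parasite, and Her → score 1.
Roma: beats Arrival, Nomadland, and Her; loses to Amour and Parasite → score 3.
Amour: beats Roma; loses to Arrival, Nomadland, Parasite, and Her → score 1.
Nomadland: beats Arrival, Amour, Parasite, and Her; loses to Roma → score 4.
Parasite: beats Arrival, Roma, and Amour; loses to Nomadland and Her → score 3.
Her: beats Arrival, Amour, and Parasite; loses to Roma and Nomadland → score 3.
Nomadland has the best pairwise record.

Nomadland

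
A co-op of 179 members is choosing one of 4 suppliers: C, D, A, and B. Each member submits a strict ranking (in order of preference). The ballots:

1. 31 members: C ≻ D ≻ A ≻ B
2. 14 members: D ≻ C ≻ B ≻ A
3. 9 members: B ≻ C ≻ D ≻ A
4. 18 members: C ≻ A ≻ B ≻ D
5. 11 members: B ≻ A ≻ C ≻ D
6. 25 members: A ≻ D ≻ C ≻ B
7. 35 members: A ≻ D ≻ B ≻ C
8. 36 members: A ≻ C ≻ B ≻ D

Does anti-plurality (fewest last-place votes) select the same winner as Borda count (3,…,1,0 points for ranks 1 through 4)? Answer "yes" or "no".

Anti-plurality — last-place votes: C 35, D 65, A 23, B 56. Winner: A.
Borda — scores: C 301, D 233, A 377, B 163. Winner: A.
The two methods agree.

yes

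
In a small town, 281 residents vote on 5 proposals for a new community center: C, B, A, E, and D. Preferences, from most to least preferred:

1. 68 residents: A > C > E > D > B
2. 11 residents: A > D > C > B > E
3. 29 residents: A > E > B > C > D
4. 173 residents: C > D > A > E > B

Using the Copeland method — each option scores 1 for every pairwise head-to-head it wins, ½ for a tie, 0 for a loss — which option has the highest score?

C

C: beats B, A, E, and D → score 4.
B: loses to C, A, E, and D → score 0.
A: beats B and E; loses to C and D → score 2.
E: beats B; loses to C, A, and D → score 1.
D: beats B, A, and E; loses to C → score 3.
C has the best pairwise record.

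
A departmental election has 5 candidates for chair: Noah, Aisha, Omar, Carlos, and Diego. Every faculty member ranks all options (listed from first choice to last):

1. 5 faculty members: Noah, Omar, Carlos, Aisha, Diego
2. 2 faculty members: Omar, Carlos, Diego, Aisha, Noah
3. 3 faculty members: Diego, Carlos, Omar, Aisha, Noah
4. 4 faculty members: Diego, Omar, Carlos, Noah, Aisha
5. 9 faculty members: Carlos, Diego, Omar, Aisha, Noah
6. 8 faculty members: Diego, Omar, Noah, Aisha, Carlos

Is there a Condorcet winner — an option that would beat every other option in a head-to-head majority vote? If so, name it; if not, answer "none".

Checking pairwise contests:
Omar beats Noah 26–5.
Noah beats Aisha 17–14.
Diego beats Omar 24–7.
Omar beats Carlos 19–12.
Carlos beats Diego 16–15.
Every option loses at least one head-to-head, so there is no Condorcet winner.

none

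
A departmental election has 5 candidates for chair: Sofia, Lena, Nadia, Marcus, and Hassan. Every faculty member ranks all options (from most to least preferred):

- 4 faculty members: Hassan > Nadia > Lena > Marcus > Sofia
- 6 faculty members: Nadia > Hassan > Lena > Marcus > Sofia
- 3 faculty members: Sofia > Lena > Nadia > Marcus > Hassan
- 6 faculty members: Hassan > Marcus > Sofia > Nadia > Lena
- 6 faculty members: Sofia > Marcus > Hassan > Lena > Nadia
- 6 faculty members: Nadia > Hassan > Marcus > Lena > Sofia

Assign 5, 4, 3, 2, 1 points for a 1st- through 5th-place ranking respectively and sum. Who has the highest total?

Hassan

Sofia: 4·1 + 6·1 + 3·5 + 6·3 + 6·5 + 6·1 = 79
Lena: 4·3 + 6·3 + 3·4 + 6·1 + 6·2 + 6·2 = 72
Nadia: 4·4 + 6·5 + 3·3 + 6·2 + 6·1 + 6·5 = 103
Marcus: 4·2 + 6·2 + 3·2 + 6·4 + 6·4 + 6·3 = 92
Hassan: 4·5 + 6·4 + 3·1 + 6·5 + 6·3 + 6·4 = 119
Hassan has the highest Borda score (119).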